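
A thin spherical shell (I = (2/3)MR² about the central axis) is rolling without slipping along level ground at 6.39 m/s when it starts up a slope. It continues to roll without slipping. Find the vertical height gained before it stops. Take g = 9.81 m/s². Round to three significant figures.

h ≈ 3.47 m

Here I = (2/3)MR², so the shape factor k = I/(MR²) = 2/3.
The rolling condition ω = v/R makes the rotational term ½I(v/R)² = ½kMv², so KE_total = ½(1+k)Mv² = (5/6)Mv².
All of this converts to potential energy at the highest point: (5/6)Mv₀² = Mgh.
Thus h = (1+k)v₀²/(2g) = 1.667 × 6.39² / (2 × 9.81) ≈ 3.47 m.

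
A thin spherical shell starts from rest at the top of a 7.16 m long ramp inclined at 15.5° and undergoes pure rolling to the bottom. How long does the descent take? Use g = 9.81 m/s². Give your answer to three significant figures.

t ≈ 3.02 s

The moment of inertia is (2/3)MR², giving k ≡ I/(MR²) = 2/3.
Translational: Mg sinθ − f = Ma. Rotational about the CM: fR = Iα = kMRa, so f = kMa.
Hence a = g sinθ/(1+k) = 9.81×sin15.5°/1.667 = 1.573 m/s².
Starting from rest, L = ½at², so t = √(2L/a) = √(2×7.16/1.573) ≈ 3.02 s.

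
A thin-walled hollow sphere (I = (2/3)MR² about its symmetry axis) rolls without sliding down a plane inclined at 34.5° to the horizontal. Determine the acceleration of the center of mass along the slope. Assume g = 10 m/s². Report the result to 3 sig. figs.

Here I = (2/3)MR², so the shape factor k = I/(MR²) = 2/3.
Newton's second law down the slope: Mg sinθ − f = Ma. The torque equation fR = Iα (with α = a/R) gives f = kMa.
Eliminating f: Mg sinθ = (1+k)Ma, so a = g sinθ/(1+k) = 10 × sin34.5° / 1.667 ≈ 3.40 m/s².

a ≈ 3.40 m/s²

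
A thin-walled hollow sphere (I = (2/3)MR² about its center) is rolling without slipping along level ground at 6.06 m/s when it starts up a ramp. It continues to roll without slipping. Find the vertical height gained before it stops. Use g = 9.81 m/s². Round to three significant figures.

h ≈ 3.12 m

With I = (2/3)MR², the ratio k = I/(MR²) is 2/3.
Pure rolling means v = ωR; then KE = ½Mv² + ½I(v/R)² = ½(1+k)Mv² = (5/6)Mv².
All of this converts to potential energy at the highest point: (5/6)Mv₀² = Mgh.
Thus h = (1+k)v₀²/(2g) = 1.667 × 6.06² / (2 × 9.81) ≈ 3.12 m.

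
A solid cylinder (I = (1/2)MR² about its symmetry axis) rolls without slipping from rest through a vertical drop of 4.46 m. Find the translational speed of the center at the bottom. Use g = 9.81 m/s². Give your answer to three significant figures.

With I = (1/2)MR², the ratio k = I/(MR²) is 0.5.
Since it rolls without slipping, ω = v/R and KE = ½Mv² + ½Iω² = ½(1+k)Mv² = (3/4)Mv².
Setting Mgh = (3/4)Mv² gives v = √(2gh/(1+k)) = √(2·9.81·4.46/1.5) ≈ 7.64 m/s.

v ≈ 7.64 m/s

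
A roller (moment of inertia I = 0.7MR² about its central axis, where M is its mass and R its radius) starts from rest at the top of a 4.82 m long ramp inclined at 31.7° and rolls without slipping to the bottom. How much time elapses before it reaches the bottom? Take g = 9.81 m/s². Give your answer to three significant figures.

t ≈ 1.78 s

For this body I = 0.7MR², i.e. k = I/(MR²) = 0.7.
Translational: Mg sinθ − f = Ma. Rotational about the CM: fR = Iα = kMRa, so f = kMa.
Hence a = g sinθ/(1+k) = 9.81×sin31.7°/1.7 = 3.032 m/s².
Starting from rest, L = ½at², so t = √(2L/a) = √(2×4.82/3.032) ≈ 1.78 s.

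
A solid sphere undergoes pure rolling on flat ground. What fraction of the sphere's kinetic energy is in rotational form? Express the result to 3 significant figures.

For this body I = (2/5)MR², i.e. k = I/(MR²) = 0.4.
With ω = v/R, KE_trans = ½Mv² and KE_rot = ½Iω² = ½kMv², so KE_total = ½(1+k)Mv².
The rotational fraction is therefore k/(1+k) = 0.4/1.4 ≈ 0.286.

fraction ≈ 0.286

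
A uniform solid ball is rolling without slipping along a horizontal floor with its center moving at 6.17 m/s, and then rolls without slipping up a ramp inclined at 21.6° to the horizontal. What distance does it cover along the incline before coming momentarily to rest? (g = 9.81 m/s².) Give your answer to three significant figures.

The moment of inertia is (2/5)MR², giving k ≡ I/(MR²) = 0.4.
Rolling without slipping gives ω = v/R, so the total kinetic energy is ½Mv² + ½Iω² = ½(1+k)Mv² = (7/10)Mv².
Setting this equal to Mgh gives the vertical rise h = (1+k)v₀²/(2g) = 1.4×6.17²/(2×9.81) = 2.716 m.
Along the incline, d = h/sinθ = 2.716/sin21.6° ≈ 7.38 m.

d ≈ 7.38 m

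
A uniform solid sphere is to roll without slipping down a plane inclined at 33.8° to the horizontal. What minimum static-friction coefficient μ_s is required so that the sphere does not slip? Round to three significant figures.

μ_min ≈ 0.191

For this body I = (2/5)MR², i.e. k = I/(MR²) = 0.4.
Newton's second law down the slope: Mg sinθ − f = Ma. The torque equation fR = Iα (with α = a/R) gives f = kMa.
These give a = g sinθ/(1+k) and the required friction f = kMg sinθ/(1+k).
The normal force is N = Mg cosθ, so μ_min = f/N = k tanθ/(1+k).
μ_min = 0.4 × tan33.8° / 1.4 ≈ 0.191.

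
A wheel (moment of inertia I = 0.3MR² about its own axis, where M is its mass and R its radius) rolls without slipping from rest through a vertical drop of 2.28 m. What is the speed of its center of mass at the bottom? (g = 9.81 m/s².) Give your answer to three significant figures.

v ≈ 5.87 m/s

Here I = 0.3MR², so the shape factor k = I/(MR²) = 0.3.
Since it rolls without slipping, ω = v/R and KE = ½Mv² + ½Iω² = ½(1+k)Mv² = (13/20)Mv².
Energy conservation: Mgh = (13/20)Mv², so v = √(2gh/(1+k)) = √(2 × 9.81 × 2.28 / 1.3) ≈ 5.87 m/s.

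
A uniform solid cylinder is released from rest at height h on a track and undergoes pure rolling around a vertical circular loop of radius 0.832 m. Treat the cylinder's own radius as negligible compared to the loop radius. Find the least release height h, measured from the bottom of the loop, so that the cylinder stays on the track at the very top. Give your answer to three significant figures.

h_min ≈ 2.29 m

The moment of inertia is (1/2)MR², giving k ≡ I/(MR²) = 0.5.
At the top of the loop, the minimum-contact condition is Mg = Mv_top²/r, so v_top² = gr.
With ω = v/R, the kinetic energy at speed v is ½(1+k)Mv² = (3/4)Mv².
Energy conservation from release (height h) to the top (height 2r): Mgh = Mg(2r) + (3/4)M·gr.
Thus h_min = 2r + (1+k)r/2 = r(2 + 1.5/2) = 0.832 × 2.75 ≈ 2.29 m.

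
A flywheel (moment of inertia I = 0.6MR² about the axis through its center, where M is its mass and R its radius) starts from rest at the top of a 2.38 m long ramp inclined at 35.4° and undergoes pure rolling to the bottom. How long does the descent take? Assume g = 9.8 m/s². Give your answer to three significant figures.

The moment of inertia is 0.6MR², giving k ≡ I/(MR²) = 0.6.
Along the incline Mg sinθ − f = Ma, and torque about the center fR = Iα = kMR²(a/R) gives f = kMa.
Hence a = g sinθ/(1+k) = 9.8×sin35.4°/1.6 = 3.548 m/s².
Starting from rest, L = ½at², so t = √(2L/a) = √(2×2.38/3.548) ≈ 1.16 s.

t ≈ 1.16 s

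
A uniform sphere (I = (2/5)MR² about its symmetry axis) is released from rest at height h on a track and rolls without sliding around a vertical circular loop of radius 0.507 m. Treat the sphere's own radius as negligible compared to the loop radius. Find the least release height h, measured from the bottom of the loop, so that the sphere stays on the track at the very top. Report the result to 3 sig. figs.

h_min ≈ 1.37 m

The moment of inertia is (2/5)MR², giving k ≡ I/(MR²) = 0.4.
At the top, contact is just lost when gravity alone supplies the centripetal force: Mg = Mv_top²/r, i.e. v_top² = gr.
With ω = v/R, the kinetic energy at speed v is ½(1+k)Mv² = (7/10)Mv².
Energy conservation from release (height h) to the top (height 2r): Mgh = Mg(2r) + (7/10)M·gr.
Thus h_min = 2r + (1+k)r/2 = r(2 + 1.4/2) = 0.507 × 2.7 ≈ 1.37 m.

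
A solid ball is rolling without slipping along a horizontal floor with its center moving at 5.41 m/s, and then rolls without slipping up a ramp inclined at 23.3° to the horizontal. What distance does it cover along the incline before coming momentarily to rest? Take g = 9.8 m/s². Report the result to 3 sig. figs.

With I = (2/5)MR², the ratio k = I/(MR²) is 0.4.
Pure rolling means v = ωR; then KE = ½Mv² + ½I(v/R)² = ½(1+k)Mv² = (7/10)Mv².
Setting this equal to Mgh gives the vertical rise h = (1+k)v₀²/(2g) = 1.4×5.41²/(2×9.8) = 2.091 m.
The distance along the slope is d = h/sinθ = 2.091/sin23.3° ≈ 5.29 m.

d ≈ 5.29 m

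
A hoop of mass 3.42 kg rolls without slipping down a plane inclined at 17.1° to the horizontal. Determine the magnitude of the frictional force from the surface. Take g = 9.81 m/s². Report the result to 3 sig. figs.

With I = MR², the ratio k = I/(MR²) is 1.
Newton's second law down the slope: Mg sinθ − f = Ma. The torque equation fR = Iα (with α = a/R) gives f = kMa.
Combining, a = g sinθ/(1+k) and f = kMa = kMg sinθ/(1+k).
f = 1 × 3.42 × 9.81 × sin17.1° / 2 ≈ 4.93 N.

f ≈ 4.93 N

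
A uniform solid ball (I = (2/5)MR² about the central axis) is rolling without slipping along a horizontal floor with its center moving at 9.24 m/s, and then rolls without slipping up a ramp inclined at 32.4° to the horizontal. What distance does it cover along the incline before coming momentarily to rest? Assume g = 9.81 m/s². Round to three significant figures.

Here I = (2/5)MR², so the shape factor k = I/(MR²) = 0.4.
Rolling without slipping gives ω = v/R, so the total kinetic energy is ½Mv² + ½Iω² = ½(1+k)Mv² = (7/10)Mv².
Setting this equal to Mgh gives the vertical rise h = (1+k)v₀²/(2g) = 1.4×9.24²/(2×9.81) = 6.092 m.
Along the incline, d = h/sinθ = 6.092/sin32.4° ≈ 11.4 m.

d ≈ 11.4 m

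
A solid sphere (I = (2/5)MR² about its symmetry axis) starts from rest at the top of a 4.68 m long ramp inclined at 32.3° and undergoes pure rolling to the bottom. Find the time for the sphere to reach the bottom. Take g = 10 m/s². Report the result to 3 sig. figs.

With I = (2/5)MR², the ratio k = I/(MR²) is 0.4.
Translational: Mg sinθ − f = Ma. Rotational about the CM: fR = Iα = kMRa, so f = kMa.
Hence a = g sinθ/(1+k) = 10×sin32.3°/1.4 = 3.817 m/s².
With constant a from rest, t = √(2L/a) = √(2·4.68/3.817) ≈ 1.57 s.

t ≈ 1.57 s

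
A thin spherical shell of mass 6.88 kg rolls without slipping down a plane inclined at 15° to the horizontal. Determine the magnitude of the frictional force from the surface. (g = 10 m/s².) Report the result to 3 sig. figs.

f ≈ 7.12 N

With I = (2/3)MR², the ratio k = I/(MR²) is 2/3.
Translational: Mg sinθ − f = Ma. Rotational about the CM: fR = Iα = kMRa, so f = kMa.
Combining, a = g sinθ/(1+k) and f = kMa = kMg sinθ/(1+k).
f = (2/3) × 6.88 × 10 × sin15° / 1.667 ≈ 7.12 N.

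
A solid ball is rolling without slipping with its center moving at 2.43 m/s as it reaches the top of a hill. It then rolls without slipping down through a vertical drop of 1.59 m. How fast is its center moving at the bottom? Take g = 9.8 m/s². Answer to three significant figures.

With I = (2/5)MR², the ratio k = I/(MR²) is 0.4.
Rolling without slipping gives ω = v/R, so the total kinetic energy is ½Mv² + ½Iω² = ½(1+k)Mv² = (7/10)Mv².
Energy conservation: (7/10)Mv₀² + Mgh = (7/10)Mv², so v² = v₀² + 2gh/(1+k).
v = √(2.43² + 2×9.8×1.59/1.4) = √28.16 ≈ 5.31 m/s.

v ≈ 5.31 m/s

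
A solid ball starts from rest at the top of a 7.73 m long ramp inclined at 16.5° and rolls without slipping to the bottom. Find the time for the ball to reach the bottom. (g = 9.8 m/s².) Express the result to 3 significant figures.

t ≈ 2.79 s

Here I = (2/5)MR², so the shape factor k = I/(MR²) = 0.4.
Translational: Mg sinθ − f = Ma. Rotational about the CM: fR = Iα = kMRa, so f = kMa.
Hence a = g sinθ/(1+k) = 9.8×sin16.5°/1.4 = 1.988 m/s².
With constant a from rest, t = √(2L/a) = √(2·7.73/1.988) ≈ 2.79 s.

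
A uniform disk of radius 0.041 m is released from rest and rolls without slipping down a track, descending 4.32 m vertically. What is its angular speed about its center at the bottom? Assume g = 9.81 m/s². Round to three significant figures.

ω ≈ 183 rad/s

With I = (1/2)MR², the ratio k = I/(MR²) is 0.5.
Pure rolling means v = ωR; then KE = ½Mv² + ½I(v/R)² = ½(1+k)Mv² = (3/4)Mv².
Energy conservation Mgh = ½(1+k)Mv² gives v = √(2gh/(1+k)) = √(2 × 9.81 × 4.32 / 1.5) = 7.517 m/s.
The angular speed follows from ω = v/R = 7.517/0.041 ≈ 183 rad/s.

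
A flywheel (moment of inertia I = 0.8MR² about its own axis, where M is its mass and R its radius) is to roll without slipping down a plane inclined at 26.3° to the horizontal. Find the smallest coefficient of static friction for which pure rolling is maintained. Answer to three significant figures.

μ_min ≈ 0.220

For this body I = 0.8MR², i.e. k = I/(MR²) = 0.8.
Newton's second law down the slope: Mg sinθ − f = Ma. The torque equation fR = Iα (with α = a/R) gives f = kMa.
These give a = g sinθ/(1+k) and the required friction f = kMg sinθ/(1+k).
With N = Mg cosθ, the no-slip condition f ≤ μN gives μ_min = f/N = k tanθ/(1+k).
μ_min = 0.8 × tan26.3° / 1.8 ≈ 0.220.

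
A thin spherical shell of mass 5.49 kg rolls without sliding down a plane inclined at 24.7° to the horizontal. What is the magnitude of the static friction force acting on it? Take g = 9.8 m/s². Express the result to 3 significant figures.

The moment of inertia is (2/3)MR², giving k ≡ I/(MR²) = 2/3.
Along the incline Mg sinθ − f = Ma, and torque about the center fR = Iα = kMR²(a/R) gives f = kMa.
Combining, a = g sinθ/(1+k) and f = kMa = kMg sinθ/(1+k).
f = (2/3) × 5.49 × 9.8 × sin24.7° / 1.667 ≈ 8.99 N.

f ≈ 8.99 N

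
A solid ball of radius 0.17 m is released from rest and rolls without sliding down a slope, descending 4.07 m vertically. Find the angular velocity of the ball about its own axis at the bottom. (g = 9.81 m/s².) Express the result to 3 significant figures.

ω ≈ 44.4 rad/s

With I = (2/5)MR², the ratio k = I/(MR²) is 0.4.
Since it rolls without slipping, ω = v/R and KE = ½Mv² + ½Iω² = ½(1+k)Mv² = (7/10)Mv².
Energy conservation Mgh = ½(1+k)Mv² gives v = √(2gh/(1+k)) = √(2 × 9.81 × 4.07 / 1.4) = 7.552 m/s.
The angular speed follows from ω = v/R = 7.552/0.17 ≈ 44.4 rad/s.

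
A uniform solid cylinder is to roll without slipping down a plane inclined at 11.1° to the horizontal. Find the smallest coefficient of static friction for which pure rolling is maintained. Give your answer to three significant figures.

μ_min ≈ 0.0654

Here I = (1/2)MR², so the shape factor k = I/(MR²) = 0.5.
Along the incline Mg sinθ − f = Ma, and torque about the center fR = Iα = kMR²(a/R) gives f = kMa.
These give a = g sinθ/(1+k) and the required friction f = kMg sinθ/(1+k).
With N = Mg cosθ, the no-slip condition f ≤ μN gives μ_min = f/N = k tanθ/(1+k).
μ_min = 0.5 × tan11.1° / 1.5 ≈ 0.0654.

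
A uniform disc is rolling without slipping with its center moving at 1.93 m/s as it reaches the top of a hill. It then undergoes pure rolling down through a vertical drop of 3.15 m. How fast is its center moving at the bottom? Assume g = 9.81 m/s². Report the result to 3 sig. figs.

v ≈ 6.70 m/s

For this body I = (1/2)MR², i.e. k = I/(MR²) = 0.5.
Rolling without slipping gives ω = v/R, so the total kinetic energy is ½Mv² + ½Iω² = ½(1+k)Mv² = (3/4)Mv².
Energy conservation: (3/4)Mv₀² + Mgh = (3/4)Mv², so v² = v₀² + 2gh/(1+k).
v = √(1.93² + 2×9.81×3.15/1.5) = √44.93 ≈ 6.70 m/s.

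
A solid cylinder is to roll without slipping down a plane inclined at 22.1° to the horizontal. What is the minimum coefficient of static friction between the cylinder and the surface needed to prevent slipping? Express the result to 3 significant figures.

μ_min ≈ 0.135

Here I = (1/2)MR², so the shape factor k = I/(MR²) = 0.5.
Along the incline Mg sinθ − f = Ma, and torque about the center fR = Iα = kMR²(a/R) gives f = kMa.
These give a = g sinθ/(1+k) and the required friction f = kMg sinθ/(1+k).
The normal force is N = Mg cosθ, so μ_min = f/N = k tanθ/(1+k).
μ_min = 0.5 × tan22.1° / 1.5 ≈ 0.135.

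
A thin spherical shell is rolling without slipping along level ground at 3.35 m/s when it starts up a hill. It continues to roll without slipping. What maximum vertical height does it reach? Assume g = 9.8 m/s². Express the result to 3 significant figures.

h ≈ 0.954 m

For this body I = (2/3)MR², i.e. k = I/(MR²) = 2/3.
Rolling without slipping gives ω = v/R, so the total kinetic energy is ½Mv² + ½Iω² = ½(1+k)Mv² = (5/6)Mv².
At the top the kinetic energy is zero, so (5/6)Mv₀² = Mgh.
Thus h = (1+k)v₀²/(2g) = 1.667 × 3.35² / (2 × 9.8) ≈ 0.954 m.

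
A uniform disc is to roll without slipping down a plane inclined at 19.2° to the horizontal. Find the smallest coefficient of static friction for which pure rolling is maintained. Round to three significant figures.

For this body I = (1/2)MR², i.e. k = I/(MR²) = 0.5.
Along the incline Mg sinθ − f = Ma, and torque about the center fR = Iα = kMR²(a/R) gives f = kMa.
These give a = g sinθ/(1+k) and the required friction f = kMg sinθ/(1+k).
With N = Mg cosθ, the no-slip condition f ≤ μN gives μ_min = f/N = k tanθ/(1+k).
μ_min = 0.5 × tan19.2° / 1.5 ≈ 0.116.

μ_min ≈ 0.116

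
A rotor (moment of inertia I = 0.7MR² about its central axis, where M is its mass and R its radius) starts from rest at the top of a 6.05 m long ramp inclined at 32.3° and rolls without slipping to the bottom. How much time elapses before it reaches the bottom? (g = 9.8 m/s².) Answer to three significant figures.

For this body I = 0.7MR², i.e. k = I/(MR²) = 0.7.
Newton's second law down the slope: Mg sinθ − f = Ma. The torque equation fR = Iα (with α = a/R) gives f = kMa.
Hence a = g sinθ/(1+k) = 9.8×sin32.3°/1.7 = 3.08 m/s².
Starting from rest, L = ½at², so t = √(2L/a) = √(2×6.05/3.08) ≈ 1.98 s.

t ≈ 1.98 s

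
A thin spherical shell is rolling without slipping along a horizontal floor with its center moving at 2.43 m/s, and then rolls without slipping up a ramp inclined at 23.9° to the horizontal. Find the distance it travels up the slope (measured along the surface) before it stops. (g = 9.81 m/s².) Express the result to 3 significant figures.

Here I = (2/3)MR², so the shape factor k = I/(MR²) = 2/3.
Pure rolling means v = ωR; then KE = ½Mv² + ½I(v/R)² = ½(1+k)Mv² = (5/6)Mv².
Setting this equal to Mgh gives the vertical rise h = (1+k)v₀²/(2g) = 1.667×2.43²/(2×9.81) = 0.5016 m.
Along the incline, d = h/sinθ = 0.5016/sin23.9° ≈ 1.24 m.

d ≈ 1.24 m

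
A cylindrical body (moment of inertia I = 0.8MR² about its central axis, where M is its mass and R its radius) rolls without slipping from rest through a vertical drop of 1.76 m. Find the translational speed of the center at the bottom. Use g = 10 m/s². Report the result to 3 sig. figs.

Here I = 0.8MR², so the shape factor k = I/(MR²) = 0.8.
Rolling without slipping gives ω = v/R, so the total kinetic energy is ½Mv² + ½Iω² = ½(1+k)Mv² = (9/10)Mv².
Setting Mgh = (9/10)Mv² gives v = √(2gh/(1+k)) = √(2·10·1.76/1.8) ≈ 4.42 m/s.

v ≈ 4.42 m/s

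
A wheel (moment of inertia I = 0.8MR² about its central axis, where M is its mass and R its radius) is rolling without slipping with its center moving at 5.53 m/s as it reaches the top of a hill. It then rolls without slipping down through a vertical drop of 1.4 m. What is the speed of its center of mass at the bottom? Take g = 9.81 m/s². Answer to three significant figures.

v ≈ 6.77 m/s

The moment of inertia is 0.8MR², giving k ≡ I/(MR²) = 0.8.
Pure rolling means v = ωR; then KE = ½Mv² + ½I(v/R)² = ½(1+k)Mv² = (9/10)Mv².
Conserving energy between top and bottom: (9/10)Mv² = (9/10)Mv₀² + Mgh, hence v² = v₀² + 2gh/(1+k).
v = √(5.53² + 2×9.81×1.4/1.8) = √45.84 ≈ 6.77 m/s.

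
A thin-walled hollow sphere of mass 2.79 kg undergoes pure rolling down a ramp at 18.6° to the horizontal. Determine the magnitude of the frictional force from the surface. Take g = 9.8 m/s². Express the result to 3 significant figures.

With I = (2/3)MR², the ratio k = I/(MR²) is 2/3.
Along the incline Mg sinθ − f = Ma, and torque about the center fR = Iα = kMR²(a/R) gives f = kMa.
Combining, a = g sinθ/(1+k) and f = kMa = kMg sinθ/(1+k).
f = (2/3) × 2.79 × 9.8 × sin18.6° / 1.667 ≈ 3.49 N.

f ≈ 3.49 N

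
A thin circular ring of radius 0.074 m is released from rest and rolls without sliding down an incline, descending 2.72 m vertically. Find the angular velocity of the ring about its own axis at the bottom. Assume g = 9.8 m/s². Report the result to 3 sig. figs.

For this body I = MR², i.e. k = I/(MR²) = 1.
Pure rolling means v = ωR; then KE = ½Mv² + ½I(v/R)² = ½(1+k)Mv² = Mv².
Energy conservation Mgh = ½(1+k)Mv² gives v = √(2gh/(1+k)) = √(2 × 9.8 × 2.72 / 2) = 5.163 m/s.
The angular speed follows from ω = v/R = 5.163/0.074 ≈ 69.8 rad/s.

ω ≈ 69.8 rad/s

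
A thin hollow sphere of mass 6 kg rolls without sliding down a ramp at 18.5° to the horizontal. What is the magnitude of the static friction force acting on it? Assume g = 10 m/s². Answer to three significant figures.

With I = (2/3)MR², the ratio k = I/(MR²) is 2/3.
Translational: Mg sinθ − f = Ma. Rotational about the CM: fR = Iα = kMRa, so f = kMa.
Combining, a = g sinθ/(1+k) and f = kMa = kMg sinθ/(1+k).
f = (2/3) × 6 × 10 × sin18.5° / 1.667 ≈ 7.62 N.

f ≈ 7.62 N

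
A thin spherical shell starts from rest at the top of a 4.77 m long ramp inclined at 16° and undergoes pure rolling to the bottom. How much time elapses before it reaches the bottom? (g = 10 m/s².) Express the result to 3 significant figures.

t ≈ 2.40 s

The moment of inertia is (2/3)MR², giving k ≡ I/(MR²) = 2/3.
Translational: Mg sinθ − f = Ma. Rotational about the CM: fR = Iα = kMRa, so f = kMa.
Hence a = g sinθ/(1+k) = 10×sin16°/1.667 = 1.654 m/s².
Starting from rest, L = ½at², so t = √(2L/a) = √(2×4.77/1.654) ≈ 2.40 s.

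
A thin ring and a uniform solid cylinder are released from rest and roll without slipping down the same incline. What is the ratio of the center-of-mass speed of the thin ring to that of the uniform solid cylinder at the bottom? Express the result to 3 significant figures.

v_ratio ≈ 0.866

Each satisfies Mgh = ½(1+k)Mv² with k = I/(MR²), so v ∝ 1/√(1+k).
For the thin ring k = 1; for the uniform solid cylinder k = 0.5.
v₁/v₂ = √((1+k₂)/(1+k₁)) = √(1.5/2) ≈ 0.866.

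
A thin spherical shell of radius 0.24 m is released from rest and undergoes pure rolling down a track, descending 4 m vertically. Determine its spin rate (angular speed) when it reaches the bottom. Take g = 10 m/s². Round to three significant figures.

Here I = (2/3)MR², so the shape factor k = I/(MR²) = 2/3.
Pure rolling means v = ωR; then KE = ½Mv² + ½I(v/R)² = ½(1+k)Mv² = (5/6)Mv².
Energy conservation Mgh = ½(1+k)Mv² gives v = √(2gh/(1+k)) = √(2 × 10 × 4 / 1.667) = 6.928 m/s.
The angular speed follows from ω = v/R = 6.928/0.24 ≈ 28.9 rad/s.

ω ≈ 28.9 rad/s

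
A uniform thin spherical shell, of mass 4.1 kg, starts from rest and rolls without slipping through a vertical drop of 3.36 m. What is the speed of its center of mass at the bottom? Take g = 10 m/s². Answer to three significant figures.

v ≈ 6.35 m/s

For this body I = (2/3)MR², i.e. k = I/(MR²) = 2/3.
The rolling condition ω = v/R makes the rotational term ½I(v/R)² = ½kMv², so KE_total = ½(1+k)Mv² = (5/6)Mv².
Energy conservation: Mgh = (5/6)Mv², so v = √(2gh/(1+k)) = √(2 × 10 × 3.36 / 1.667) ≈ 6.35 m/s.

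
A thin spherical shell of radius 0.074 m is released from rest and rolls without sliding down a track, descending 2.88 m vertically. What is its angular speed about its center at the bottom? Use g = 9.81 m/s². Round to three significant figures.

With I = (2/3)MR², the ratio k = I/(MR²) is 2/3.
Rolling without slipping gives ω = v/R, so the total kinetic energy is ½Mv² + ½Iω² = ½(1+k)Mv² = (5/6)Mv².
Energy conservation Mgh = ½(1+k)Mv² gives v = √(2gh/(1+k)) = √(2 × 9.81 × 2.88 / 1.667) = 5.823 m/s.
The angular speed follows from ω = v/R = 5.823/0.074 ≈ 78.7 rad/s.

ω ≈ 78.7 rad/s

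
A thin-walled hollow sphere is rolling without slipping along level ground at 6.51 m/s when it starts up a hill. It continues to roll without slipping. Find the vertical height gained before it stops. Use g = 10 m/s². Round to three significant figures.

h ≈ 3.53 m

For this body I = (2/3)MR², i.e. k = I/(MR²) = 2/3.
The rolling condition ω = v/R makes the rotational term ½I(v/R)² = ½kMv², so KE_total = ½(1+k)Mv² = (5/6)Mv².
At the top the kinetic energy is zero, so (5/6)Mv₀² = Mgh.
Thus h = (1+k)v₀²/(2g) = 1.667 × 6.51² / (2 × 10) ≈ 3.53 m.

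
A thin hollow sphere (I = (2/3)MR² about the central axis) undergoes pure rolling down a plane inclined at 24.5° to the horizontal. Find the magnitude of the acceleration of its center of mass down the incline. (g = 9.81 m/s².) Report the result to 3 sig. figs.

a ≈ 2.44 m/s²

For this body I = (2/3)MR², i.e. k = I/(MR²) = 2/3.
Newton's second law down the slope: Mg sinθ − f = Ma. The torque equation fR = Iα (with α = a/R) gives f = kMa.
Eliminating f: Mg sinθ = (1+k)Ma, so a = g sinθ/(1+k) = 9.81 × sin24.5° / 1.667 ≈ 2.44 m/s².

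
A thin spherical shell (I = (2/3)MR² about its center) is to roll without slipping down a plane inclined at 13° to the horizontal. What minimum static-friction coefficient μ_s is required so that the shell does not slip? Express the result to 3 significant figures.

The moment of inertia is (2/3)MR², giving k ≡ I/(MR²) = 2/3.
Along the incline Mg sinθ − f = Ma, and torque about the center fR = Iα = kMR²(a/R) gives f = kMa.
These give a = g sinθ/(1+k) and the required friction f = kMg sinθ/(1+k).
With N = Mg cosθ, the no-slip condition f ≤ μN gives μ_min = f/N = k tanθ/(1+k).
μ_min = (2/3) × tan13° / 1.667 ≈ 0.0923.

μ_min ≈ 0.0923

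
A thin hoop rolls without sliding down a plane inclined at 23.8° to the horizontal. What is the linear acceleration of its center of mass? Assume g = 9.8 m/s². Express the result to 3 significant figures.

a ≈ 1.98 m/s²

The moment of inertia is MR², giving k ≡ I/(MR²) = 1.
Translational: Mg sinθ − f = Ma. Rotational about the CM: fR = Iα = kMRa, so f = kMa.
Eliminating f: Mg sinθ = (1+k)Ma, so a = g sinθ/(1+k) = 9.8 × sin23.8° / 2 ≈ 1.98 m/s².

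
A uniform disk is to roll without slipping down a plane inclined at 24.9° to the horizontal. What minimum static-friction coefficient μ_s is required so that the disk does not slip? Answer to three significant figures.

μ_min ≈ 0.155

With I = (1/2)MR², the ratio k = I/(MR²) is 0.5.
Translational: Mg sinθ − f = Ma. Rotational about the CM: fR = Iα = kMRa, so f = kMa.
These give a = g sinθ/(1+k) and the required friction f = kMg sinθ/(1+k).
With N = Mg cosθ, the no-slip condition f ≤ μN gives μ_min = f/N = k tanθ/(1+k).
μ_min = 0.5 × tan24.9° / 1.5 ≈ 0.155.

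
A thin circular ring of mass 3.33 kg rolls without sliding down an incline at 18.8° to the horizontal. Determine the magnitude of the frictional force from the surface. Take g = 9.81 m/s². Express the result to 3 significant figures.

f ≈ 5.26 N

Here I = MR², so the shape factor k = I/(MR²) = 1.
Translational: Mg sinθ − f = Ma. Rotational about the CM: fR = Iα = kMRa, so f = kMa.
Combining, a = g sinθ/(1+k) and f = kMa = kMg sinθ/(1+k).
f = 1 × 3.33 × 9.81 × sin18.8° / 2 ≈ 5.26 N.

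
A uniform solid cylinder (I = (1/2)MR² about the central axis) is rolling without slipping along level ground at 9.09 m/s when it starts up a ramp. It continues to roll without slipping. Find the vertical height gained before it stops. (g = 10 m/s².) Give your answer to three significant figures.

The moment of inertia is (1/2)MR², giving k ≡ I/(MR²) = 0.5.
Rolling without slipping gives ω = v/R, so the total kinetic energy is ½Mv² + ½Iω² = ½(1+k)Mv² = (3/4)Mv².
All of this converts to potential energy at the highest point: (3/4)Mv₀² = Mgh.
Thus h = (1+k)v₀²/(2g) = 1.5 × 9.09² / (2 × 10) ≈ 6.20 m.

h ≈ 6.20 m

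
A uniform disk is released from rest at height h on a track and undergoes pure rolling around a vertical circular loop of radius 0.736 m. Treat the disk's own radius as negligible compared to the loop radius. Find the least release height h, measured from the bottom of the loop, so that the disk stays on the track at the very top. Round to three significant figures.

h_min ≈ 2.02 m

Here I = (1/2)MR², so the shape factor k = I/(MR²) = 0.5.
At the top of the loop, the minimum-contact condition is Mg = Mv_top²/r, so v_top² = gr.
With ω = v/R, the kinetic energy at speed v is ½(1+k)Mv² = (3/4)Mv².
Energy conservation from release (height h) to the top (height 2r): Mgh = Mg(2r) + (3/4)M·gr.
Thus h_min = 2r + (1+k)r/2 = r(2 + 1.5/2) = 0.736 × 2.75 ≈ 2.02 m.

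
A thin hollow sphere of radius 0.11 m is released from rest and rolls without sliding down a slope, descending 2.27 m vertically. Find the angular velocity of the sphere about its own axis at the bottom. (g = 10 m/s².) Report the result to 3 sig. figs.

ω ≈ 47.4 rad/s

The moment of inertia is (2/3)MR², giving k ≡ I/(MR²) = 2/3.
The rolling condition ω = v/R makes the rotational term ½I(v/R)² = ½kMv², so KE_total = ½(1+k)Mv² = (5/6)Mv².
Energy conservation Mgh = ½(1+k)Mv² gives v = √(2gh/(1+k)) = √(2 × 10 × 2.27 / 1.667) = 5.219 m/s.
The angular speed follows from ω = v/R = 5.219/0.11 ≈ 47.4 rad/s.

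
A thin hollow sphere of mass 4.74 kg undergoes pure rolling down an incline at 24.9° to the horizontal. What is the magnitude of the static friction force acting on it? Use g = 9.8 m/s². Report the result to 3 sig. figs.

For this body I = (2/3)MR², i.e. k = I/(MR²) = 2/3.
Translational: Mg sinθ − f = Ma. Rotational about the CM: fR = Iα = kMRa, so f = kMa.
Combining, a = g sinθ/(1+k) and f = kMa = kMg sinθ/(1+k).
f = (2/3) × 4.74 × 9.8 × sin24.9° / 1.667 ≈ 7.82 N.

f ≈ 7.82 N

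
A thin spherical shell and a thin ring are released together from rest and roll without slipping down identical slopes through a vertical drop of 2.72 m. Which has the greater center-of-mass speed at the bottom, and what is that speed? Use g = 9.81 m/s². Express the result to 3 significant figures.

For rolling without slipping, Mgh = ½(1+k)Mv² where k = I/(MR²), so v = √(2gh/(1+k)).
Thin spherical shell: k = 2/3, giving v = √(2×9.81×2.72/1.667) = 5.659 m/s.
Thin ring: k = 1, giving v = √(2×9.81×2.72/2) = 5.166 m/s.
The smaller k wins: the thin spherical shell, at ≈ 5.66 m/s.

the thin spherical shell, at v ≈ 5.66 m/s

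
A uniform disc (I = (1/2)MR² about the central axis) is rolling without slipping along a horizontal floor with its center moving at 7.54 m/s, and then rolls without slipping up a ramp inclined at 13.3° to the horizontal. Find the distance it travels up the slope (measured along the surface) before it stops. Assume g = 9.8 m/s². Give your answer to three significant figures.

For this body I = (1/2)MR², i.e. k = I/(MR²) = 0.5.
Since it rolls without slipping, ω = v/R and KE = ½Mv² + ½Iω² = ½(1+k)Mv² = (3/4)Mv².
Setting this equal to Mgh gives the vertical rise h = (1+k)v₀²/(2g) = 1.5×7.54²/(2×9.8) = 4.351 m.
The distance along the slope is d = h/sinθ = 4.351/sin13.3° ≈ 18.9 m.

d ≈ 18.9 m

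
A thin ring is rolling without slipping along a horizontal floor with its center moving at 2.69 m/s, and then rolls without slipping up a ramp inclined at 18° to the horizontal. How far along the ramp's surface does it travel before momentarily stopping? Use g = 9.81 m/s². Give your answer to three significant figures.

d ≈ 2.39 m

With I = MR², the ratio k = I/(MR²) is 1.
The rolling condition ω = v/R makes the rotational term ½I(v/R)² = ½kMv², so KE_total = ½(1+k)Mv² = Mv².
Setting this equal to Mgh gives the vertical rise h = (1+k)v₀²/(2g) = 2×2.69²/(2×9.81) = 0.7376 m.
The distance along the slope is d = h/sinθ = 0.7376/sin18° ≈ 2.39 m.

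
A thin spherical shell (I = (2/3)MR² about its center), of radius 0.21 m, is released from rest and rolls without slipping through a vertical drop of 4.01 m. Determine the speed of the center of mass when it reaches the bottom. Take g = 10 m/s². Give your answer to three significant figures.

With I = (2/3)MR², the ratio k = I/(MR²) is 2/3.
Pure rolling means v = ωR; then KE = ½Mv² + ½I(v/R)² = ½(1+k)Mv² = (5/6)Mv².
Energy conservation: Mgh = (5/6)Mv², so v = √(2gh/(1+k)) = √(2 × 10 × 4.01 / 1.667) ≈ 6.94 m/s.

v ≈ 6.94 m/s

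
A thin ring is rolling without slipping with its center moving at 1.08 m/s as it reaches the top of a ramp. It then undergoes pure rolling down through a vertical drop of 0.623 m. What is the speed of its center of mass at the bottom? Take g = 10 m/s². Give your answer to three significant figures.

For this body I = MR², i.e. k = I/(MR²) = 1.
Rolling without slipping gives ω = v/R, so the total kinetic energy is ½Mv² + ½Iω² = ½(1+k)Mv² = Mv².
Conserving energy between top and bottom: Mv² = Mv₀² + Mgh, hence v² = v₀² + 2gh/(1+k).
v = √(1.08² + 2×10×0.623/2) = √7.396 ≈ 2.72 m/s.

v ≈ 2.72 m/s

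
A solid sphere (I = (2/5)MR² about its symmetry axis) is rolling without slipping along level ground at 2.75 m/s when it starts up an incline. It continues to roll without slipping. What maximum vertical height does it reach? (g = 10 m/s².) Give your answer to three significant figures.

Here I = (2/5)MR², so the shape factor k = I/(MR²) = 0.4.
Since it rolls without slipping, ω = v/R and KE = ½Mv² + ½Iω² = ½(1+k)Mv² = (7/10)Mv².
All of this converts to potential energy at the highest point: (7/10)Mv₀² = Mgh.
Thus h = (1+k)v₀²/(2g) = 1.4 × 2.75² / (2 × 10) ≈ 0.529 m.

h ≈ 0.529 m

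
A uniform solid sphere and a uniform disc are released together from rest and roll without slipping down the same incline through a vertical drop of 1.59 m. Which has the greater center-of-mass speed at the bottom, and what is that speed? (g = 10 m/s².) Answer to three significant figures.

the uniform solid sphere, at v ≈ 4.77 m/s

For rolling without slipping, Mgh = ½(1+k)Mv² where k = I/(MR²), so v = √(2gh/(1+k)).
Uniform solid sphere: k = 0.4, giving v = √(2×10×1.59/1.4) = 4.766 m/s.
Uniform disc: k = 0.5, giving v = √(2×10×1.59/1.5) = 4.604 m/s.
The smaller k wins: the uniform solid sphere, at ≈ 4.77 m/s.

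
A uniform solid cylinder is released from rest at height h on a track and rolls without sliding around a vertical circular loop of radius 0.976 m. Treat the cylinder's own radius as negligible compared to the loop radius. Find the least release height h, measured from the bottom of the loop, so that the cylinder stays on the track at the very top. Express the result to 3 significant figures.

Here I = (1/2)MR², so the shape factor k = I/(MR²) = 0.5.
At the top of the loop, the minimum-contact condition is Mg = Mv_top²/r, so v_top² = gr.
With ω = v/R, the kinetic energy at speed v is ½(1+k)Mv² = (3/4)Mv².
Energy conservation from release (height h) to the top (height 2r): Mgh = Mg(2r) + (3/4)M·gr.
Thus h_min = 2r + (1+k)r/2 = r(2 + 1.5/2) = 0.976 × 2.75 ≈ 2.68 m.

h_min ≈ 2.68 m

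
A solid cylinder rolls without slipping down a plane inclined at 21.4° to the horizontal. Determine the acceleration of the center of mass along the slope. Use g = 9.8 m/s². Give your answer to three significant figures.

a ≈ 2.38 m/s²

For this body I = (1/2)MR², i.e. k = I/(MR²) = 0.5.
Newton's second law down the slope: Mg sinθ − f = Ma. The torque equation fR = Iα (with α = a/R) gives f = kMa.
Eliminating f: Mg sinθ = (1+k)Ma, so a = g sinθ/(1+k) = 9.8 × sin21.4° / 1.5 ≈ 2.38 m/s².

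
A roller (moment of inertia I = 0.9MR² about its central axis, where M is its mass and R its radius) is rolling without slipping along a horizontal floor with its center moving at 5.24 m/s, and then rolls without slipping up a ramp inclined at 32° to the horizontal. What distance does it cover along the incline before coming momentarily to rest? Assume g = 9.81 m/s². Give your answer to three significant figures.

d ≈ 5.02 m

For this body I = 0.9MR², i.e. k = I/(MR²) = 0.9.
Rolling without slipping gives ω = v/R, so the total kinetic energy is ½Mv² + ½Iω² = ½(1+k)Mv² = (19/20)Mv².
Setting this equal to Mgh gives the vertical rise h = (1+k)v₀²/(2g) = 1.9×5.24²/(2×9.81) = 2.659 m.
Along the incline, d = h/sinθ = 2.659/sin32° ≈ 5.02 m.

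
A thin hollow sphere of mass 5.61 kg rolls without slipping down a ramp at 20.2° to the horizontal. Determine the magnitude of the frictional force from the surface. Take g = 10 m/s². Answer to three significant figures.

For this body I = (2/3)MR², i.e. k = I/(MR²) = 2/3.
Along the incline Mg sinθ − f = Ma, and torque about the center fR = Iα = kMR²(a/R) gives f = kMa.
Combining, a = g sinθ/(1+k) and f = kMa = kMg sinθ/(1+k).
f = (2/3) × 5.61 × 10 × sin20.2° / 1.667 ≈ 7.75 N.

f ≈ 7.75 N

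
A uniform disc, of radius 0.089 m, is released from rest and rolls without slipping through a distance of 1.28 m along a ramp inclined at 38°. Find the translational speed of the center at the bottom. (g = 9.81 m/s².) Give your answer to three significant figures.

With I = (1/2)MR², the ratio k = I/(MR²) is 0.5.
The rolling condition ω = v/R makes the rotational term ½I(v/R)² = ½kMv², so KE_total = ½(1+k)Mv² = (3/4)Mv².
The vertical drop is h = L sinθ = 1.28 × sin38° = 0.788 m.
Setting Mgh = (3/4)Mv² gives v = √(2gh/(1+k)) = √(2·9.81·0.788/1.5) ≈ 3.21 m/s.

v ≈ 3.21 m/s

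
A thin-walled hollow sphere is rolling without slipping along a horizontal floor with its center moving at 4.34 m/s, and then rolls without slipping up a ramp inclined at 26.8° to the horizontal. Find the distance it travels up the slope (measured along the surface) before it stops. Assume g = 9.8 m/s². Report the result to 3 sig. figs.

For this body I = (2/3)MR², i.e. k = I/(MR²) = 2/3.
The rolling condition ω = v/R makes the rotational term ½I(v/R)² = ½kMv², so KE_total = ½(1+k)Mv² = (5/6)Mv².
Setting this equal to Mgh gives the vertical rise h = (1+k)v₀²/(2g) = 1.667×4.34²/(2×9.8) = 1.602 m.
The distance along the slope is d = h/sinθ = 1.602/sin26.8° ≈ 3.55 m.

d ≈ 3.55 m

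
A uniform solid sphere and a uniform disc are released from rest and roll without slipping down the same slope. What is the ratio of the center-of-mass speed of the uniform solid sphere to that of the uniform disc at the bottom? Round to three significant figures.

Each satisfies Mgh = ½(1+k)Mv² with k = I/(MR²), so v ∝ 1/√(1+k).
For the uniform solid sphere k = 0.4; for the uniform disc k = 0.5.
v₁/v₂ = √((1+k₂)/(1+k₁)) = √(1.5/1.4) ≈ 1.04.

v_ratio ≈ 1.04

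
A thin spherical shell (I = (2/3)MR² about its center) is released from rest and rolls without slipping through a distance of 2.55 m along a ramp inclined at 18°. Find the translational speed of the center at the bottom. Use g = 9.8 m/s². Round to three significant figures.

v ≈ 3.04 m/s

Here I = (2/3)MR², so the shape factor k = I/(MR²) = 2/3.
Since it rolls without slipping, ω = v/R and KE = ½Mv² + ½Iω² = ½(1+k)Mv² = (5/6)Mv².
The vertical drop is h = L sinθ = 2.55 × sin18° = 0.788 m.
Setting Mgh = (5/6)Mv² gives v = √(2gh/(1+k)) = √(2·9.8·0.788/1.667) ≈ 3.04 m/s.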